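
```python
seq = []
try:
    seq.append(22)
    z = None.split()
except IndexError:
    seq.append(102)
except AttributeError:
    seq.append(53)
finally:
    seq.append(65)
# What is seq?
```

Step-by-step execution trace:
1. try: `seq.append(22)` → seq = [22].
2. `z = None.split()` raises AttributeError.
3. `except IndexError` does not match AttributeError; skipped.
4. `except AttributeError` matches → `seq.append(53)` → seq = [22, 53].
5. finally always runs: `seq.append(65)` → seq = [22, 53, 65].
Result: [22, 53, 65]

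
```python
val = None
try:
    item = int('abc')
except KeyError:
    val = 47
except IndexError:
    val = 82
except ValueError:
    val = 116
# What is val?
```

Step-by-step execution trace:
1. `item = int('abc')` raises ValueError.
2. `except KeyError` does not match ValueError; skipped.
3. `except IndexError` does not match ValueError; skipped.
4. `except ValueError` matches → val = 116.
Result: 116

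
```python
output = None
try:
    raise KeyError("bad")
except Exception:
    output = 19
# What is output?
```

Step-by-step execution trace:
1. `raise KeyError(...)` raises KeyError.
2. `except Exception` matches (KeyError is a subclass of Exception) → output = 19.
Result: 19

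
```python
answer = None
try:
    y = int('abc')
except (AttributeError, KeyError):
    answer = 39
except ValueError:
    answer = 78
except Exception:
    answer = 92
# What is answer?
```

Step-by-step execution trace:
1. `y = int('abc')` raises ValueError.
2. `except (AttributeError, KeyError)` does not match ValueError; skipped.
3. `except ValueError` matches (exact type match) → answer = 78.
4. `except Exception` is not reached.
Result: 78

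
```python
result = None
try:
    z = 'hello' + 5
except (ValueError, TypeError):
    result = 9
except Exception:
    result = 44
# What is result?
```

Step-by-step execution trace:
1. `z = 'hello' + 5` raises TypeError.
2. `except (ValueError, TypeError)` matches (TypeError is in the tuple) → result = 9.
3. `except Exception` is not reached.
Result: 9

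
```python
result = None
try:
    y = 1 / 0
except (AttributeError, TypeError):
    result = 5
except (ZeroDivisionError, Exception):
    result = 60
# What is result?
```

Step-by-step execution trace:
1. `y = 1 / 0` raises ZeroDivisionError.
2. `except (AttributeError, TypeError)` does not match ZeroDivisionError; skipped.
3. `except (ZeroDivisionError, Exception)` matches (ZeroDivisionError is in the tuple) → result = 60.
Result: 60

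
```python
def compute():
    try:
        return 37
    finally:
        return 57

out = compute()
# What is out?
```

Step-by-step execution trace:
1. `compute()` enters try: `return 37` sets pending return value 37.
2. Before returning, `finally: return 57` runs and overrides the pending return.
3. compute() returns 57 → out = 57.
Result: 57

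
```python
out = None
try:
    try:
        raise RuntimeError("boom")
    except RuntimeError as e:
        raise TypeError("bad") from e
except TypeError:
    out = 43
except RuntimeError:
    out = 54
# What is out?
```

Step-by-step execution trace:
1. Inner try raises RuntimeError; inner `except RuntimeError as e` catches it.
2. `raise TypeError(...) from e` raises TypeError (RuntimeError is attached as __cause__, but only TypeError is active).
3. Outer `except TypeError` matches → out = 43.
4. `except RuntimeError` is not reached.
Result: 43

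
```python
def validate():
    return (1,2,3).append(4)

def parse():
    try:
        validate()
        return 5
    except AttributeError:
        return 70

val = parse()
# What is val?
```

Step-by-step execution trace:
1. `parse()` calls `validate()`.
2. `validate()` evaluates `(1,2,3).append(4)`, which raises AttributeError; it propagates to the caller.
3. `return 5` is not reached.
4. `except AttributeError` in parse matches → returns 70.
5. val = 70.
Result: 70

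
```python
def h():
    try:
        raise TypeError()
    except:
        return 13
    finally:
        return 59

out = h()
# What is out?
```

Step-by-step execution trace:
1. `h()` enters try: `raise TypeError()` raises TypeError.
2. bare `except` matches → `return 13` sets pending return value 13.
3. Before returning, `finally: return 59` runs and overrides the pending return.
4. h() returns 59 → out = 59.
Result: 59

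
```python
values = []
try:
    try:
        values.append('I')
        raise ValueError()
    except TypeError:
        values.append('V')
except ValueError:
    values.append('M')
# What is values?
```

Step-by-step execution trace:
1. Inner try: `values.append('I')` → values = ['I'].
2. `raise ValueError()` raises ValueError.
3. Inner `except TypeError` does not match ValueError; exception propagates to outer try.
4. Outer `except ValueError` matches → `values.append('M')` → values = ['I', 'M'].
Result: ['I', 'M']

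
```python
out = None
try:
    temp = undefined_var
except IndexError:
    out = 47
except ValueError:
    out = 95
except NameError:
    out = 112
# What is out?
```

Step-by-step execution trace:
1. `temp = undefined_var` raises NameError.
2. `except IndexError` does not match NameError; skipped.
3. `except ValueError` does not match NameError; skipped.
4. `except NameError` matches → out = 112.
Result: 112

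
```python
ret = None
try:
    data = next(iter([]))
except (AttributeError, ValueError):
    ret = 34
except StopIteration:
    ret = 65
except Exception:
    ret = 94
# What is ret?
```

Step-by-step execution trace:
1. `data = next(iter([]))` raises StopIteration.
2. `except (AttributeError, ValueError)` does not match StopIteration; skipped.
3. `except StopIteration` matches (exact type match) → ret = 65.
4. `except Exception` is not reached.
Result: 65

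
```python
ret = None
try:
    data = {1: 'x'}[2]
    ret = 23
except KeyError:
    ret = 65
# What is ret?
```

Step-by-step execution trace:
1. `data = {1: 'x'}[2]` raises KeyError.
2. `ret = 23` is not reached.
3. `except KeyError` matches → ret = 65.
Result: 65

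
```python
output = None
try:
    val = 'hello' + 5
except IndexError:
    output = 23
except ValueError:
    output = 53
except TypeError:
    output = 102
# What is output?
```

Step-by-step execution trace:
1. `val = 'hello' + 5` raises TypeError.
2. `except IndexError` does not match TypeError; skipped.
3. `except ValueError` does not match TypeError; skipped.
4. `except TypeError` matches → output = 102.
Result: 102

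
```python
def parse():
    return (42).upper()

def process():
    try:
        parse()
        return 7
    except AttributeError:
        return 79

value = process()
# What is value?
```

Step-by-step execution trace:
1. `process()` calls `parse()`.
2. `parse()` evaluates `(42).upper()`, which raises AttributeError; it propagates to the caller.
3. `return 7` is not reached.
4. `except AttributeError` in process matches → returns 79.
5. value = 79.
Result: 79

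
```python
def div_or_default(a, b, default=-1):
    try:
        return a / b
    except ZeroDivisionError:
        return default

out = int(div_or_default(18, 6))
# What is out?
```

Step-by-step execution trace:
1. `div_or_default(18, 6)` enters try: `return 18 / 6` → returns 3.0. No exception raised.
2. `except ZeroDivisionError` is skipped.
3. `int(3.0)` → 3 → out = 3.
Result: 3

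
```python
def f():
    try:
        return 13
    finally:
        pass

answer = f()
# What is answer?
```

Step-by-step execution trace:
1. `f()` enters try: `return 13` sets pending return value 13.
2. Before returning, `finally: pass` runs (no effect).
3. f() returns 13 → answer = 13.
Result: 13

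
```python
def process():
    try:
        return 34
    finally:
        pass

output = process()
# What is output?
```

Step-by-step execution trace:
1. `process()` enters try: `return 34` sets pending return value 34.
2. Before returning, `finally: pass` runs (no effect).
3. process() returns 34 → output = 34.
Result: 34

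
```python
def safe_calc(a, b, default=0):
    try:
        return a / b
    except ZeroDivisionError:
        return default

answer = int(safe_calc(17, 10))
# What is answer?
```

Step-by-step execution trace:
1. `safe_calc(17, 10)` enters try: `return 17 / 10` → returns 1.7. No exception raised.
2. `except ZeroDivisionError` is skipped.
3. `int(1.7)` → 1 → answer = 1.
Result: 1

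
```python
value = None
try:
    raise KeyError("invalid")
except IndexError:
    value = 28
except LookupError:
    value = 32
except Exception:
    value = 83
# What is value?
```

Step-by-step execution trace:
1. `raise KeyError(...)` raises KeyError.
2. `except IndexError` does not match (KeyError is not a subclass of IndexError); skipped.
3. `except LookupError` matches (KeyError is a subclass of LookupError) → value = 32.
4. `except Exception` is not reached.
Result: 32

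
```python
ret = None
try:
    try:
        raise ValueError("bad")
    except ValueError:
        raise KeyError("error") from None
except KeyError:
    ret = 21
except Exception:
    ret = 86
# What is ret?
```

Step-by-step execution trace:
1. Inner try raises ValueError; inner `except ValueError` catches it.
2. `raise KeyError(...) from None` raises KeyError (from None suppresses __context__, but the active exception is still KeyError).
3. Outer `except KeyError` matches → ret = 21.
4. `except Exception` is not reached.
Result: 21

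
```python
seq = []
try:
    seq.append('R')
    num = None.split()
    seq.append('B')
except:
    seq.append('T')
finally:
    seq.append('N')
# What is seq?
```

Step-by-step execution trace:
1. try: `seq.append('R')` → seq = ['R'].
2. `num = None.split()` raises AttributeError; `seq.append('B')` is not reached.
3. bare `except` matches → `seq.append('T')` → seq = ['R', 'T'].
4. finally always runs: `seq.append('N')` → seq = ['R', 'T', 'N'].
Result: ['R', 'T', 'N']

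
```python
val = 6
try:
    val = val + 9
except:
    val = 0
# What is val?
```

Step-by-step execution trace:
1. val starts at 6.
2. try: `val = val + 9` → val = 15. No exception raised.
3. `except` is skipped.
Result: 15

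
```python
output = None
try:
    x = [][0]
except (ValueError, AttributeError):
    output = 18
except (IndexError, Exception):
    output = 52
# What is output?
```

Step-by-step execution trace:
1. `x = [][0]` raises IndexError.
2. `except (ValueError, AttributeError)` does not match IndexError; skipped.
3. `except (IndexError, Exception)` matches (IndexError is in the tuple) → output = 52.
Result: 52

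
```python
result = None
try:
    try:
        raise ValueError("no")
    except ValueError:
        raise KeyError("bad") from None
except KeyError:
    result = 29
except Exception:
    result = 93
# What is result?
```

Step-by-step execution trace:
1. Inner try raises ValueError; inner `except ValueError` catches it.
2. `raise KeyError(...) from None` raises KeyError (from None suppresses __context__, but the active exception is still KeyError).
3. Outer `except KeyError` matches → result = 29.
4. `except Exception` is not reached.
Result: 29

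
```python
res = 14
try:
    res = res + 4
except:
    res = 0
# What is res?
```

Step-by-step execution trace:
1. res starts at 14.
2. try: `res = res + 4` → res = 18. No exception raised.
3. `except` is skipped.
Result: 18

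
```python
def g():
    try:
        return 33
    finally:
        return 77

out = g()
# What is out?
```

Step-by-step execution trace:
1. `g()` enters try: `return 33` sets pending return value 33.
2. Before returning, `finally: return 77` runs and overrides the pending return.
3. g() returns 77 → out = 77.
Result: 77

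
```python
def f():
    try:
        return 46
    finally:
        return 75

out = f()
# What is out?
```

Step-by-step execution trace:
1. `f()` enters try: `return 46` sets pending return value 46.
2. Before returning, `finally: return 75` runs and overrides the pending return.
3. f() returns 75 → out = 75.
Result: 75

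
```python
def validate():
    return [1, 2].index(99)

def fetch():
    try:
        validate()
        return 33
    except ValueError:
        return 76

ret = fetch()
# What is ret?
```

Step-by-step execution trace:
1. `fetch()` calls `validate()`.
2. `validate()` evaluates `[1, 2].index(99)`, which raises ValueError; it propagates to the caller.
3. `return 33` is not reached.
4. `except ValueError` in fetch matches → returns 76.
5. ret = 76.
Result: 76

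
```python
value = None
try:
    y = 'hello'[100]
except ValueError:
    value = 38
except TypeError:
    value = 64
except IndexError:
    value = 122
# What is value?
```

Step-by-step execution trace:
1. `y = 'hello'[100]` raises IndexError.
2. `except ValueError` does not match IndexError; skipped.
3. `except TypeError` does not match IndexError; skipped.
4. `except IndexError` matches → value = 122.
Result: 122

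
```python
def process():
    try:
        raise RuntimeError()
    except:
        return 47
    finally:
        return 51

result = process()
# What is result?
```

Step-by-step execution trace:
1. `process()` enters try: `raise RuntimeError()` raises RuntimeError.
2. bare `except` matches → `return 47` sets pending return value 47.
3. Before returning, `finally: return 51` runs and overrides the pending return.
4. process() returns 51 → result = 51.
Result: 51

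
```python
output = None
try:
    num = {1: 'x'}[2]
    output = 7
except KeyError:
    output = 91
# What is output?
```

Step-by-step execution trace:
1. `num = {1: 'x'}[2]` raises KeyError.
2. `output = 7` is not reached.
3. `except KeyError` matches → output = 91.
Result: 91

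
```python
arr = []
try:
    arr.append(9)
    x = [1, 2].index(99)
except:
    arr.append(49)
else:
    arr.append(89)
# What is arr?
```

Step-by-step execution trace:
1. try: `arr.append(9)` → arr = [9].
2. `x = [1, 2].index(99)` raises ValueError.
3. bare `except` matches → `arr.append(49)` → arr = [9, 49].
4. `else` is skipped (an exception was raised).
Result: [9, 49]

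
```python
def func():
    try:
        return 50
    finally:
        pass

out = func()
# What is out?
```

Step-by-step execution trace:
1. `func()` enters try: `return 50` sets pending return value 50.
2. Before returning, `finally: pass` runs (no effect).
3. func() returns 50 → out = 50.
Result: 50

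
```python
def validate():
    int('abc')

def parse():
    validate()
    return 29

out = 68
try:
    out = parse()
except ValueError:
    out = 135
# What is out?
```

Step-by-step execution trace:
1. out starts at 68.
2. try: `parse()` calls `validate()`.
3. `validate()` evaluates `int('abc')`, which raises ValueError; it propagates through parse (uncaught).
4. `return 29` in parse is not reached; the assignment to out does not complete.
5. `except ValueError` matches → out = 135.
Result: 135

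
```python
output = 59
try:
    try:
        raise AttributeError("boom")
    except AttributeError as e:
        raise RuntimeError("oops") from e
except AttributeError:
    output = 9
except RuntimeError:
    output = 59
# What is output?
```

Step-by-step execution trace:
1. Inner try raises AttributeError; inner `except AttributeError as e` catches it.
2. `raise RuntimeError(...) from e` raises RuntimeError (AttributeError is attached as __cause__, but only RuntimeError is active).
3. Outer `except AttributeError` does not match RuntimeError; skipped.
4. Outer `except RuntimeError` matches → output = 59.
Result: 59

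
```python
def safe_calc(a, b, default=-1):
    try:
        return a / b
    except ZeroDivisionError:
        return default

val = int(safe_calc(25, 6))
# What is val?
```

Step-by-step execution trace:
1. `safe_calc(25, 6)` enters try: `return 25 / 6` → returns 4.166666666666667. No exception raised.
2. `except ZeroDivisionError` is skipped.
3. `int(4.166666666666667)` → 4 → val = 4.
Result: 4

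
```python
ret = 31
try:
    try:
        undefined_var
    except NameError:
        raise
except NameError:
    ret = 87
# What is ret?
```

Step-by-step execution trace:
1. Inner try: `undefined_var` raises NameError.
2. Inner `except NameError` matches; bare `raise` re-raises the same NameError.
3. Outer `except NameError` matches → ret = 87.
Result: 87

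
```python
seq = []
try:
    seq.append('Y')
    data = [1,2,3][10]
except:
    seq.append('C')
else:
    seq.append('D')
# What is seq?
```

Step-by-step execution trace:
1. try: `seq.append('Y')` → seq = ['Y'].
2. `data = [1,2,3][10]` raises IndexError.
3. bare `except` matches → `seq.append('C')` → seq = ['Y', 'C'].
4. `else` is skipped (an exception was raised).
Result: ['Y', 'C']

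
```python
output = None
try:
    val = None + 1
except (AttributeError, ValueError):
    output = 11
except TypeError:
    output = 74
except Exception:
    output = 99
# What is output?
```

Step-by-step execution trace:
1. `val = None + 1` raises TypeError.
2. `except (AttributeError, ValueError)` does not match TypeError; skipped.
3. `except TypeError` matches (exact type match) → output = 74.
4. `except Exception` is not reached.
Result: 74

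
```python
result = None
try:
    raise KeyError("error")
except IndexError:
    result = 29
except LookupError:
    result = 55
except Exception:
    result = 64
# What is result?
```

Step-by-step execution trace:
1. `raise KeyError(...)` raises KeyError.
2. `except IndexError` does not match (KeyError is not a subclass of IndexError); skipped.
3. `except LookupError` matches (KeyError is a subclass of LookupError) → result = 55.
4. `except Exception` is not reached.
Result: 55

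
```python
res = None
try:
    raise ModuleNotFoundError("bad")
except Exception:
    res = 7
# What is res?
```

Step-by-step execution trace:
1. `raise ModuleNotFoundError(...)` raises ModuleNotFoundError.
2. `except Exception` matches (ModuleNotFoundError is a subclass of Exception) → res = 7.
Result: 7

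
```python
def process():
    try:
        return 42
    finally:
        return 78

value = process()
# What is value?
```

Step-by-step execution trace:
1. `process()` enters try: `return 42` sets pending return value 42.
2. Before returning, `finally: return 78` runs and overrides the pending return.
3. process() returns 78 → value = 78.
Result: 78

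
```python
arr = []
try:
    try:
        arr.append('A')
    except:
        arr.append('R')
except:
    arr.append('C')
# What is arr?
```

Step-by-step execution trace:
1. Inner try: `arr.append('A')` → arr = ['A']. No exception raised.
2. Inner `except` is skipped.
3. Inner try completes normally; outer `except` is skipped.
Result: ['A']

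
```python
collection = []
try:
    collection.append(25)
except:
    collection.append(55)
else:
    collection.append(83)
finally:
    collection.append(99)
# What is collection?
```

Step-by-step execution trace:
1. try: `collection.append(25)` → collection = [25]. No exception raised.
2. `except` is skipped.
3. `else` runs: `collection.append(83)` → collection = [25, 83].
4. `finally` always runs: `collection.append(99)` → collection = [25, 83, 99].
Result: [25, 83, 99]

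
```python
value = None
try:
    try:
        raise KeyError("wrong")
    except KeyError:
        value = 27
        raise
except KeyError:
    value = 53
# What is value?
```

Step-by-step execution trace:
1. Inner try: `raise KeyError("wrong")` raises KeyError.
2. Inner `except KeyError` matches → value = 27.
3. bare `raise` re-raises the same KeyError.
4. Outer `except KeyError` matches → value = 53.
Result: 53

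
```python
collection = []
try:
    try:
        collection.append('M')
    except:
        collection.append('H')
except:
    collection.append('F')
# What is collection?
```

Step-by-step execution trace:
1. Inner try: `collection.append('M')` → collection = ['M']. No exception raised.
2. Inner `except` is skipped.
3. Inner try completes normally; outer `except` is skipped.
Result: ['M']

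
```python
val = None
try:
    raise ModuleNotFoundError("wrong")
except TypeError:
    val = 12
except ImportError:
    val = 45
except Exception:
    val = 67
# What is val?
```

Step-by-step execution trace:
1. `raise ModuleNotFoundError(...)` raises ModuleNotFoundError.
2. `except TypeError` does not match (ModuleNotFoundError is not a subclass of TypeError); skipped.
3. `except ImportError` matches (ModuleNotFoundError is a subclass of ImportError) → val = 45.
4. `except Exception` is not reached.
Result: 45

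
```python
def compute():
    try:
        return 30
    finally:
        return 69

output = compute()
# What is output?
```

Step-by-step execution trace:
1. `compute()` enters try: `return 30` sets pending return value 30.
2. Before returning, `finally: return 69` runs and overrides the pending return.
3. compute() returns 69 → output = 69.
Result: 69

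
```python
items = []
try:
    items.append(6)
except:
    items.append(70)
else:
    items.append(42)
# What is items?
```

Step-by-step execution trace:
1. try: `items.append(6)` → items = [6]. No exception raised.
2. `except` is skipped.
3. `else` runs (try completed without exception): `items.append(42)` → items = [6, 42].
Result: [6, 42]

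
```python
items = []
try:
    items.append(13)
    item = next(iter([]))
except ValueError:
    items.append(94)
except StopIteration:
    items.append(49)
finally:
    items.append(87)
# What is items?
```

Step-by-step execution trace:
1. try: `items.append(13)` → items = [13].
2. `item = next(iter([]))` raises StopIteration.
3. `except ValueError` does not match StopIteration; skipped.
4. `except StopIteration` matches → `items.append(49)` → items = [13, 49].
5. finally always runs: `items.append(87)` → items = [13, 49, 87].
Result: [13, 49, 87]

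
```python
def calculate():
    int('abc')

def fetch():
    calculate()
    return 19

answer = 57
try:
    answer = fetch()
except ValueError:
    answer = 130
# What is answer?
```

Step-by-step execution trace:
1. answer starts at 57.
2. try: `fetch()` calls `calculate()`.
3. `calculate()` evaluates `int('abc')`, which raises ValueError; it propagates through fetch (uncaught).
4. `return 19` in fetch is not reached; the assignment to answer does not complete.
5. `except ValueError` matches → answer = 130.
Result: 130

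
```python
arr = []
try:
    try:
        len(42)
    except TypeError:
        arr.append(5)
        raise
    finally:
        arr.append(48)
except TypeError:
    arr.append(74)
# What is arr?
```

Step-by-step execution trace:
1. Inner try: `len(42)` raises TypeError.
2. Inner `except TypeError` matches → `arr.append(5)` → arr = [5].
3. bare `raise` re-raises TypeError.
4. Inner `finally` runs during unwinding: `arr.append(48)` → arr = [5, 48].
5. Outer `except TypeError` matches → `arr.append(74)` → arr = [5, 48, 74].
Result: [5, 48, 74]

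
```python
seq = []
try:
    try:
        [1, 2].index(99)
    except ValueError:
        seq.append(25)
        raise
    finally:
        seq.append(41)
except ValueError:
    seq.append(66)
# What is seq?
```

Step-by-step execution trace:
1. Inner try: `[1, 2].index(99)` raises ValueError.
2. Inner `except ValueError` matches → `seq.append(25)` → seq = [25].
3. bare `raise` re-raises ValueError.
4. Inner `finally` runs during unwinding: `seq.append(41)` → seq = [25, 41].
5. Outer `except ValueError` matches → `seq.append(66)` → seq = [25, 41, 66].
Result: [25, 41, 66]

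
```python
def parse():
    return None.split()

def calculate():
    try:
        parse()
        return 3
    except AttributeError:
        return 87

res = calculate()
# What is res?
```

Step-by-step execution trace:
1. `calculate()` calls `parse()`.
2. `parse()` evaluates `None.split()`, which raises AttributeError; it propagates to the caller.
3. `return 3` is not reached.
4. `except AttributeError` in calculate matches → returns 87.
5. res = 87.
Result: 87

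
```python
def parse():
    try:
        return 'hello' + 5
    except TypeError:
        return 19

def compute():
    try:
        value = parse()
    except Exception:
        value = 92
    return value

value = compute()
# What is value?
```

Step-by-step execution trace:
1. `compute()` calls `parse()`.
2. In parse: `'hello' + 5` raises TypeError; `except TypeError` catches it → returns 19.
3. In compute: `value = parse()` → value = 19. No exception reaches compute.
4. `except Exception` is skipped; compute returns 19.
5. value = 19.
Result: 19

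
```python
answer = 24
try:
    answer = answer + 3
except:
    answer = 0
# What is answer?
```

Step-by-step execution trace:
1. answer starts at 24.
2. try: `answer = answer + 3` → answer = 27. No exception raised.
3. `except` is skipped.
Result: 27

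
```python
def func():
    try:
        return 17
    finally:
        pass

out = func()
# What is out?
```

Step-by-step execution trace:
1. `func()` enters try: `return 17` sets pending return value 17.
2. Before returning, `finally: pass` runs (no effect).
3. func() returns 17 → out = 17.
Result: 17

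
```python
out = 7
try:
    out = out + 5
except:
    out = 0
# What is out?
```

Step-by-step execution trace:
1. out starts at 7.
2. try: `out = out + 5` → out = 12. No exception raised.
3. `except` is skipped.
Result: 12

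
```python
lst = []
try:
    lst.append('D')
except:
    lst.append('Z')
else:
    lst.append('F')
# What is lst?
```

Step-by-step execution trace:
1. try: `lst.append('D')` → lst = ['D']. No exception raised.
2. `except` is skipped.
3. `else` runs (try completed without exception): `lst.append('F')` → lst = ['D', 'F'].
Result: ['D', 'F']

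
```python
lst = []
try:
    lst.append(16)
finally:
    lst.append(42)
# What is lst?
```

Step-by-step execution trace:
1. try: `lst.append(16)` → lst = [16].
2. The try body completes without raising.
3. finally always runs: `lst.append(42)` → lst = [16, 42].
Result: [16, 42]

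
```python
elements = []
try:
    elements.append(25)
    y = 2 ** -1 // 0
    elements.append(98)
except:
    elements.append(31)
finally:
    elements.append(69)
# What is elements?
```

Step-by-step execution trace:
1. try: `elements.append(25)` → elements = [25].
2. `y = 2 ** -1 // 0` raises ZeroDivisionError; `elements.append(98)` is not reached.
3. bare `except` matches → `elements.append(31)` → elements = [25, 31].
4. finally always runs: `elements.append(69)` → elements = [25, 31, 69].
Result: [25, 31, 69]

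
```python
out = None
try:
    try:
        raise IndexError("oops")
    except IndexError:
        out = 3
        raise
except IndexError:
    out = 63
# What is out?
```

Step-by-step execution trace:
1. Inner try: `raise IndexError("oops")` raises IndexError.
2. Inner `except IndexError` matches → out = 3.
3. bare `raise` re-raises the same IndexError.
4. Outer `except IndexError` matches → out = 63.
Result: 63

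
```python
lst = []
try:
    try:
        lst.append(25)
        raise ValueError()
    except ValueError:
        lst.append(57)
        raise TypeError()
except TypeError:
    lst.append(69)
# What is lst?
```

Step-by-step execution trace:
1. Inner try: `lst.append(25)` → lst = [25].
2. `raise ValueError()` raises ValueError.
3. Inner `except ValueError` matches → `lst.append(57)` → lst = [25, 57].
4. `raise TypeError()` raises TypeError; propagates to outer try.
5. Outer `except TypeError` matches → `lst.append(69)` → lst = [25, 57, 69].
Result: [25, 57, 69]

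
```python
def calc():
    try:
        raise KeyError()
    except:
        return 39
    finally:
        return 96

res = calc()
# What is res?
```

Step-by-step execution trace:
1. `calc()` enters try: `raise KeyError()` raises KeyError.
2. bare `except` matches → `return 39` sets pending return value 39.
3. Before returning, `finally: return 96` runs and overrides the pending return.
4. calc() returns 96 → res = 96.
Result: 96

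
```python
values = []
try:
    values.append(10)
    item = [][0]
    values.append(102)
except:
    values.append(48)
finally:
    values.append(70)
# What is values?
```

Step-by-step execution trace:
1. try: `values.append(10)` → values = [10].
2. `item = [][0]` raises IndexError; `values.append(102)` is not reached.
3. bare `except` matches → `values.append(48)` → values = [10, 48].
4. finally always runs: `values.append(70)` → values = [10, 48, 70].
Result: [10, 48, 70]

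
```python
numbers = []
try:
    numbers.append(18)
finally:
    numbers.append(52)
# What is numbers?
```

Step-by-step execution trace:
1. try: `numbers.append(18)` → numbers = [18].
2. The try body completes without raising.
3. finally always runs: `numbers.append(52)` → numbers = [18, 52].
Result: [18, 52]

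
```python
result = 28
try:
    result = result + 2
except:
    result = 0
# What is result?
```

Step-by-step execution trace:
1. result starts at 28.
2. try: `result = result + 2` → result = 30. No exception raised.
3. `except` is skipped.
Result: 30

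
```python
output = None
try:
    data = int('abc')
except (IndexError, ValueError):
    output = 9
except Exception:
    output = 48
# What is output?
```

Step-by-step execution trace:
1. `data = int('abc')` raises ValueError.
2. `except (IndexError, ValueError)` matches (ValueError is in the tuple) → output = 9.
3. `except Exception` is not reached.
Result: 9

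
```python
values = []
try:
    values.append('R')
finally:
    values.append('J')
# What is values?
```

Step-by-step execution trace:
1. try: `values.append('R')` → values = ['R'].
2. The try body completes without raising.
3. finally always runs: `values.append('J')` → values = ['R', 'J'].
Result: ['R', 'J']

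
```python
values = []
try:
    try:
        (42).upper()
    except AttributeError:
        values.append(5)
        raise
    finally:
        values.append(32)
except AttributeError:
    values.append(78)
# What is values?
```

Step-by-step execution trace:
1. Inner try: `(42).upper()` raises AttributeError.
2. Inner `except AttributeError` matches → `values.append(5)` → values = [5].
3. bare `raise` re-raises AttributeError.
4. Inner `finally` runs during unwinding: `values.append(32)` → values = [5, 32].
5. Outer `except AttributeError` matches → `values.append(78)` → values = [5, 32, 78].
Result: [5, 32, 78]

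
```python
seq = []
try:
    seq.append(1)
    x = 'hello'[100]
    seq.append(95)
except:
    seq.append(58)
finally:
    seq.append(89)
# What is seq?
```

Step-by-step execution trace:
1. try: `seq.append(1)` → seq = [1].
2. `x = 'hello'[100]` raises IndexError; `seq.append(95)` is not reached.
3. bare `except` matches → `seq.append(58)` → seq = [1, 58].
4. finally always runs: `seq.append(89)` → seq = [1, 58, 89].
Result: [1, 58, 89]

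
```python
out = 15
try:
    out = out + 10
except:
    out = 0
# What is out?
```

Step-by-step execution trace:
1. out starts at 15.
2. try: `out = out + 10` → out = 25. No exception raised.
3. `except` is skipped.
Result: 25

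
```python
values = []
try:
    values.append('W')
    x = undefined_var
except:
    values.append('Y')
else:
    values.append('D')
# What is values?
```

Step-by-step execution trace:
1. try: `values.append('W')` → values = ['W'].
2. `x = undefined_var` raises NameError.
3. bare `except` matches → `values.append('Y')` → values = ['W', 'Y'].
4. `else` is skipped (an exception was raised).
Result: ['W', 'Y']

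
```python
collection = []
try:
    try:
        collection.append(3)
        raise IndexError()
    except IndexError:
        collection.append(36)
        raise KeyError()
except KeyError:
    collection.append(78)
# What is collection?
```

Step-by-step execution trace:
1. Inner try: `collection.append(3)` → collection = [3].
2. `raise IndexError()` raises IndexError.
3. Inner `except IndexError` matches → `collection.append(36)` → collection = [3, 36].
4. `raise KeyError()` raises KeyError; propagates to outer try.
5. Outer `except KeyError` matches → `collection.append(78)` → collection = [3, 36, 78].
Result: [3, 36, 78]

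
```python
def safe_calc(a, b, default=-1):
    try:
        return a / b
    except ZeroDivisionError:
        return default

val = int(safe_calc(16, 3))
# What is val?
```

Step-by-step execution trace:
1. `safe_calc(16, 3)` enters try: `return 16 / 3` → returns 5.333333333333333. No exception raised.
2. `except ZeroDivisionError` is skipped.
3. `int(5.333333333333333)` → 5 → val = 5.
Result: 5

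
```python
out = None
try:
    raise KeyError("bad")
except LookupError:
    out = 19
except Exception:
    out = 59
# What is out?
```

Step-by-step execution trace:
1. `raise KeyError(...)` raises KeyError.
2. `except LookupError` matches (KeyError is a subclass of LookupError) → out = 19.
3. `except Exception` is not reached.
Result: 19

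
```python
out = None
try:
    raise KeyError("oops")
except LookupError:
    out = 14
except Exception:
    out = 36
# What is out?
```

Step-by-step execution trace:
1. `raise KeyError(...)` raises KeyError.
2. `except LookupError` matches (KeyError is a subclass of LookupError) → out = 14.
3. `except Exception` is not reached.
Result: 14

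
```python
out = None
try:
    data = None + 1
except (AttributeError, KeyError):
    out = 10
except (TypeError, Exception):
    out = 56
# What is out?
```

Step-by-step execution trace:
1. `data = None + 1` raises TypeError.
2. `except (AttributeError, KeyError)` does not match TypeError; skipped.
3. `except (TypeError, Exception)` matches (TypeError is in the tuple) → out = 56.
Result: 56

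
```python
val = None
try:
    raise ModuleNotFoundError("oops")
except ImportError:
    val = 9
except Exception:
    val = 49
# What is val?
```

Step-by-step execution trace:
1. `raise ModuleNotFoundError(...)` raises ModuleNotFoundError.
2. `except ImportError` matches (ModuleNotFoundError is a subclass of ImportError) → val = 9.
3. `except Exception` is not reached.
Result: 9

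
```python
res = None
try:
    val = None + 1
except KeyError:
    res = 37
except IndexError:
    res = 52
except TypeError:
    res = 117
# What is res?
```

Step-by-step execution trace:
1. `val = None + 1` raises TypeError.
2. `except KeyError` does not match TypeError; skipped.
3. `except IndexError` does not match TypeError; skipped.
4. `except TypeError` matches → res = 117.
Result: 117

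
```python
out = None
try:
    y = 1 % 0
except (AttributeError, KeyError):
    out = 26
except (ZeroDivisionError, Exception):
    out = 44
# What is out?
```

Step-by-step execution trace:
1. `y = 1 % 0` raises ZeroDivisionError.
2. `except (AttributeError, KeyError)` does not match ZeroDivisionError; skipped.
3. `except (ZeroDivisionError, Exception)` matches (ZeroDivisionError is in the tuple) → out = 44.
Result: 44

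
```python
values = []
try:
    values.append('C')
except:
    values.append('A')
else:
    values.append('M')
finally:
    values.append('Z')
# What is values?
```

Step-by-step execution trace:
1. try: `values.append('C')` → values = ['C']. No exception raised.
2. `except` is skipped.
3. `else` runs: `values.append('M')` → values = ['C', 'M'].
4. `finally` always runs: `values.append('Z')` → values = ['C', 'M', 'Z'].
Result: ['C', 'M', 'Z']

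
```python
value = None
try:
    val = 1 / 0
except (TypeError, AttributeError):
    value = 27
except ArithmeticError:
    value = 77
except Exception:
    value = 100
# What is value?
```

Step-by-step execution trace:
1. `val = 1 / 0` raises ZeroDivisionError.
2. `except (TypeError, AttributeError)` does not match ZeroDivisionError; skipped.
3. `except ArithmeticError` matches (ZeroDivisionError is a subclass of ArithmeticError) → value = 77.
4. `except Exception` is not reached.
Result: 77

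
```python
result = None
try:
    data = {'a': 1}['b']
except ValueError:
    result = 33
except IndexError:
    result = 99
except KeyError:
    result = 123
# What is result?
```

Step-by-step execution trace:
1. `data = {'a': 1}['b']` raises KeyError.
2. `except ValueError` does not match KeyError; skipped.
3. `except IndexError` does not match KeyError; skipped.
4. `except KeyError` matches → result = 123.
Result: 123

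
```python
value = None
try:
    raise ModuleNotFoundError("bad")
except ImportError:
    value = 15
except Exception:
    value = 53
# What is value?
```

Step-by-step execution trace:
1. `raise ModuleNotFoundError(...)` raises ModuleNotFoundError.
2. `except ImportError` matches (ModuleNotFoundError is a subclass of ImportError) → value = 15.
3. `except Exception` is not reached.
Result: 15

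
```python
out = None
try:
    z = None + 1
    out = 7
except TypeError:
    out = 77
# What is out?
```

Step-by-step execution trace:
1. `z = None + 1` raises TypeError.
2. `out = 7` is not reached.
3. `except TypeError` matches → out = 77.
Result: 77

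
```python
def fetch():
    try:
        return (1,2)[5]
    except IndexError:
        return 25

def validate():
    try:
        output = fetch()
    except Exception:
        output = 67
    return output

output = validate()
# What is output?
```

Step-by-step execution trace:
1. `validate()` calls `fetch()`.
2. In fetch: `(1,2)[5]` raises IndexError; `except IndexError` catches it → returns 25.
3. In validate: `output = fetch()` → output = 25. No exception reaches validate.
4. `except Exception` is skipped; validate returns 25.
5. output = 25.
Result: 25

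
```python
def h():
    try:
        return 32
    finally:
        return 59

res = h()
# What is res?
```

Step-by-step execution trace:
1. `h()` enters try: `return 32` sets pending return value 32.
2. Before returning, `finally: return 59` runs and overrides the pending return.
3. h() returns 59 → res = 59.
Result: 59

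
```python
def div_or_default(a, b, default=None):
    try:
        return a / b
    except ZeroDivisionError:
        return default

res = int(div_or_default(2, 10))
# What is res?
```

Step-by-step execution trace:
1. `div_or_default(2, 10)` enters try: `return 2 / 10` → returns 0.2. No exception raised.
2. `except ZeroDivisionError` is skipped.
3. `int(0.2)` → 0 → res = 0.
Result: 0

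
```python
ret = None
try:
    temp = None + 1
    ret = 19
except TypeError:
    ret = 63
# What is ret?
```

Step-by-step execution trace:
1. `temp = None + 1` raises TypeError.
2. `ret = 19` is not reached.
3. `except TypeError` matches → ret = 63.
Result: 63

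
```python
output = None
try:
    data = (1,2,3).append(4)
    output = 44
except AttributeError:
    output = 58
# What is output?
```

Step-by-step execution trace:
1. `data = (1,2,3).append(4)` raises AttributeError.
2. `output = 44` is not reached.
3. `except AttributeError` matches → output = 58.
Result: 58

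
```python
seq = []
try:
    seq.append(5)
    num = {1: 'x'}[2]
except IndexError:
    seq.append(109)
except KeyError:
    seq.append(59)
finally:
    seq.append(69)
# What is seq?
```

Step-by-step execution trace:
1. try: `seq.append(5)` → seq = [5].
2. `num = {1: 'x'}[2]` raises KeyError.
3. `except IndexError` does not match KeyError; skipped.
4. `except KeyError` matches → `seq.append(59)` → seq = [5, 59].
5. finally always runs: `seq.append(69)` → seq = [5, 59, 69].
Result: [5, 59, 69]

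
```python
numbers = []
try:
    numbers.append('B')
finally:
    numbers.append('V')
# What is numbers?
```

Step-by-step execution trace:
1. try: `numbers.append('B')` → numbers = ['B'].
2. The try body completes without raising.
3. finally always runs: `numbers.append('V')` → numbers = ['B', 'V'].
Result: ['B', 'V']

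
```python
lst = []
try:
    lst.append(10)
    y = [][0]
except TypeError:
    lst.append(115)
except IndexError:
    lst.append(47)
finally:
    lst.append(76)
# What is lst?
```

Step-by-step execution trace:
1. try: `lst.append(10)` → lst = [10].
2. `y = [][0]` raises IndexError.
3. `except TypeError` does not match IndexError; skipped.
4. `except IndexError` matches → `lst.append(47)` → lst = [10, 47].
5. finally always runs: `lst.append(76)` → lst = [10, 47, 76].
Result: [10, 47, 76]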